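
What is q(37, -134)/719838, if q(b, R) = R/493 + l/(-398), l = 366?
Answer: -116885/70621146666 ≈ -1.6551e-6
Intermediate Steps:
q(b, R) = -183/199 + R/493 (q(b, R) = R/493 + 366/(-398) = R*(1/493) + 366*(-1/398) = R/493 - 183/199 = -183/199 + R/493)
q(37, -134)/719838 = (-183/199 + (1/493)*(-134))/719838 = (-183/199 - 134/493)*(1/719838) = -116885/98107*1/719838 = -116885/70621146666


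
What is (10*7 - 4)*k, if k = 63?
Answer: 4158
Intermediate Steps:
(10*7 - 4)*k = (10*7 - 4)*63 = (70 - 4)*63 = 66*63 = 4158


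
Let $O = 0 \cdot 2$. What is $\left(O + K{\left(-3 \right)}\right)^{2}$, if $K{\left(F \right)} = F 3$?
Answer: $81$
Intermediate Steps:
$O = 0$
$K{\left(F \right)} = 3 F$
$\left(O + K{\left(-3 \right)}\right)^{2} = \left(0 + 3 \left(-3\right)\right)^{2} = \left(0 - 9\right)^{2} = \left(-9\right)^{2} = 81$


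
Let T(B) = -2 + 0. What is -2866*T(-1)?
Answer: 5732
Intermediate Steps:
T(B) = -2
-2866*T(-1) = -2866*(-2) = 5732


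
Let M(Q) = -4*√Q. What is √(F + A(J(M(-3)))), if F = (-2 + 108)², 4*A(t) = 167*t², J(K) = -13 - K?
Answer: √(65151 - 17368*I*√3)/2 ≈ 130.82 - 28.744*I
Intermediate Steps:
A(t) = 167*t²/4 (A(t) = (167*t²)/4 = 167*t²/4)
F = 11236 (F = 106² = 11236)
√(F + A(J(M(-3)))) = √(11236 + 167*(-13 - (-4)*√(-3))²/4) = √(11236 + 167*(-13 - (-4)*I*√3)²/4) = √(11236 + 167*(-13 + 4*I*√3)²/4)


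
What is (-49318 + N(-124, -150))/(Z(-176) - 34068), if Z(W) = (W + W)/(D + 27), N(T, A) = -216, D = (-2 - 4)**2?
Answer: 1560321/1073318 ≈ 1.4537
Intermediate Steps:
D = 36 (D = (-6)**2 = 36)
Z(W) = 2*W/63 (Z(W) = (W + W)/(36 + 27) = (2*W)/63 = (2*W)*(1/63) = 2*W/63)
(-49318 + N(-124, -150))/(Z(-176) - 34068) = (-49318 - 216)/((2/63)*(-176) - 34068) = -49534/(-352/63 - 34068) = -49534/(-2146636/63) = -49534*(-63/2146636) = 1560321/1073318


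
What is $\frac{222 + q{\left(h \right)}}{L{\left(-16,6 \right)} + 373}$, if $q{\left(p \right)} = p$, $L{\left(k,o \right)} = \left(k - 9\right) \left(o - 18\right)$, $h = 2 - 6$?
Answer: $\frac{218}{673} \approx 0.32392$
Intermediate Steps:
$h = -4$
$L{\left(k,o \right)} = \left(-18 + o\right) \left(-9 + k\right)$ ($L{\left(k,o \right)} = \left(-9 + k\right) \left(-18 + o\right) = \left(-18 + o\right) \left(-9 + k\right)$)
$\frac{222 + q{\left(h \right)}}{L{\left(-16,6 \right)} + 373} = \frac{222 - 4}{\left(162 - -288 - 54 - 96\right) + 373} = \frac{218}{\left(162 + 288 - 54 - 96\right) + 373} = \frac{218}{300 + 373} = \frac{218}{673}$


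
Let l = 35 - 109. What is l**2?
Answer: 5476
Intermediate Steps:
l = -74
l**2 = (-74)**2 = 5476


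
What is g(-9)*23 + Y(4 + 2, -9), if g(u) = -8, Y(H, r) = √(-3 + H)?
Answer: -184 + √3 ≈ -182.27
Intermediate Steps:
g(-9)*23 + Y(4 + 2, -9) = -8*23 + √(-3 + (4 + 2)) = -184 + √(-3 + 6) = -184 + √3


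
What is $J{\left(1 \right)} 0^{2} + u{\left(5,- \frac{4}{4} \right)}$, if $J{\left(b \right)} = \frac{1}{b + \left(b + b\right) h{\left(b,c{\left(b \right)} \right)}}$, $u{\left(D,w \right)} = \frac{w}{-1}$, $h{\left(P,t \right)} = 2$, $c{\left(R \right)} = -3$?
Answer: $1$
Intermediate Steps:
$u{\left(D,w \right)} = - w$ ($u{\left(D,w \right)} = w \left(-1\right) = - w$)
$J{\left(b \right)} = \frac{1}{5 b}$ ($J{\left(b \right)} = \frac{1}{b + \left(b + b\right) 2} = \frac{1}{b + 2 b 2} = \frac{1}{b + 4 b} = \frac{1}{5 b}$)
$J{\left(1 \right)} 0^{2} + u{\left(5,- \frac{4}{4} \right)} = \frac{1}{5 \cdot 1} \cdot 0^{2} - - \frac{4}{4} = \frac{1}{5} \cdot 1 \cdot 0 - \left(-4\right) \frac{1}{4} = \frac{1}{5} \cdot 0 - -1 = 0 + 1 = 1$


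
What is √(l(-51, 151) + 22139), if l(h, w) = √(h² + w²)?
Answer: √(22139 + √25402) ≈ 149.33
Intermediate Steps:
√(l(-51, 151) + 22139) = √(√((-51)² + 151²) + 22139) = √(√(2601 + 22801) + 22139) = √(√25402 + 22139) = √(22139 + √25402)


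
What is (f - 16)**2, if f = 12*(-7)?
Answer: 10000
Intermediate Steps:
f = -84
(f - 16)**2 = (-84 - 16)**2 = (-100)**2 = 10000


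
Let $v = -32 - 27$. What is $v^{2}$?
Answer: $3481$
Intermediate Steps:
$v = -59$ ($v = -32 - 27 = -59$)
$v^{2} = \left(-59\right)^{2} = 3481$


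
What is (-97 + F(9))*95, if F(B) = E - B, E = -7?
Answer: -10735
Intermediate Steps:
F(B) = -7 - B
(-97 + F(9))*95 = (-97 + (-7 - 1*9))*95 = (-97 + (-7 - 9))*95 = (-97 - 16)*95 = -113*95 = -10735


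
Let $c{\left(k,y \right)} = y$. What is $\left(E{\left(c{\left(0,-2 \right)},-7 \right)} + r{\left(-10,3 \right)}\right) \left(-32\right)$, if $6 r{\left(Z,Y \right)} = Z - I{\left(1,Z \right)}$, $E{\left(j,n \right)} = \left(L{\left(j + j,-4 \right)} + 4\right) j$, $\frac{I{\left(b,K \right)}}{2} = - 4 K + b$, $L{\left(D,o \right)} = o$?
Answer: $\frac{1472}{3} \approx 490.67$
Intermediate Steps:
$I{\left(b,K \right)} = - 8 K + 2 b$ ($I{\left(b,K \right)} = 2 \left(- 4 K + b\right) = 2 \left(b - 4 K\right) = - 8 K + 2 b$)
$E{\left(j,n \right)} = 0$ ($E{\left(j,n \right)} = \left(-4 + 4\right) j = 0 j = 0$)
$r{\left(Z,Y \right)} = - \frac{1}{3} + \frac{3 Z}{2}$ ($r{\left(Z,Y \right)} = \frac{Z - \left(- 8 Z + 2 \cdot 1\right)}{6} = \frac{Z - \left(- 8 Z + 2\right)}{6} = \frac{Z - \left(2 - 8 Z\right)}{6} = \frac{Z + \left(-2 + 8 Z\right)}{6} = \frac{-2 + 9 Z}{6} = - \frac{1}{3} + \frac{3 Z}{2}$)
$\left(E{\left(c{\left(0,-2 \right)},-7 \right)} + r{\left(-10,3 \right)}\right) \left(-32\right) = \left(0 + \left(- \frac{1}{3} + \frac{3}{2} \left(-10\right)\right)\right) \left(-32\right) = \left(0 - \frac{46}{3}\right) \left(-32\right) = \left(- \frac{46}{3}\right) \left(-32\right) = \frac{1472}{3}$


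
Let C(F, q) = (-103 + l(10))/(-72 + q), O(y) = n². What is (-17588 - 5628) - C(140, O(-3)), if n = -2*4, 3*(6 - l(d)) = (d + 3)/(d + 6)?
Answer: -8919613/384 ≈ -23228.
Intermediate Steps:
l(d) = 6 - (3 + d)/(3*(6 + d)) (l(d) = 6 - (d + 3)/(3*(d + 6)) = 6 - (3 + d)/(3*(6 + d)))
n = -8
O(y) = 64 (O(y) = (-8)² = 64)
C(F, q) = -4669/(48*(-72 + q)) (C(F, q) = (-103 + (105 + 17*10)/(3*(6 + 10)))/(-72 + q) = (-103 + (⅓)*(105 + 170)/16)/(-72 + q) = (-103 + (⅓)*(1/16)*275)/(-72 + q) = (-103 + 275/48)/(-72 + q) = -4669/(48*(-72 + q)))
(-17588 - 5628) - C(140, O(-3)) = (-17588 - 5628) - (-4669)/(-3456 + 48*64) = -23216 - (-4669)/(-3456 + 3072) = -23216 - (-4669)/(-384) = -23216 - (-4669)*(-1)/384 = -23216 - 1*4669/384 = -23216 - 4669/384 = -8919613/384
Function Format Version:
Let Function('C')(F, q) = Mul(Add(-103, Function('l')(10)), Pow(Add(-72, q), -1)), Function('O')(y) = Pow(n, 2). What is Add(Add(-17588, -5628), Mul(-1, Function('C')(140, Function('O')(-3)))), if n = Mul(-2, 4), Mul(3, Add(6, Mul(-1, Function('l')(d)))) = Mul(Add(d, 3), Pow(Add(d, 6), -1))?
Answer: Rational(-8919613, 384) ≈ -23228.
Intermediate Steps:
Function('l')(d) = Add(6, Mul(Rational(-1, 3), Pow(Add(6, d), -1), Add(3, d))) (Function('l')(d) = Add(6, Mul(Rational(-1, 3), Mul(Add(d, 3), Pow(Add(d, 6), -1)))) = Add(6, Mul(Rational(-1, 3), Mul(Add(3, d), Pow(Add(6, d), -1)))) = Add(6, Mul(Rational(-1, 3), Mul(Pow(Add(6, d), -1), Add(3, d)))) = Add(6, Mul(Rational(-1, 3), Pow(Add(6, d), -1), Add(3, d))))
n = -8
Function('O')(y) = 64 (Function('O')(y) = Pow(-8, 2) = 64)
Function('C')(F, q) = Mul(Rational(-4669, 48), Pow(Add(-72, q), -1)) (Function('C')(F, q) = Mul(Add(-103, Mul(Rational(1, 3), Pow(Add(6, 10), -1), Add(105, Mul(17, 10)))), Pow(Add(-72, q), -1)) = Mul(Add(-103, Mul(Rational(1, 3), Pow(16, -1), Add(105, 170))), Pow(Add(-72, q), -1)) = Mul(Add(-103, Mul(Rational(1, 3), Rational(1, 16), 275)), Pow(Add(-72, q), -1)) = Mul(Add(-103, Rational(275, 48)), Pow(Add(-72, q), -1)) = Mul(Rational(-4669, 48), Pow(Add(-72, q), -1)))
Add(Add(-17588, -5628), Mul(-1, Function('C')(140, Function('O')(-3)))) = Add(Add(-17588, -5628), Mul(-1, Mul(-4669, Pow(Add(-3456, Mul(48, 64)), -1)))) = Add(-23216, Mul(-1, Mul(-4669, Pow(Add(-3456, 3072), -1)))) = Add(-23216, Mul(-1, Mul(-4669, Pow(-384, -1)))) = Add(-23216, Mul(-1, Mul(-4669, Rational(-1, 384)))) = Add(-23216, Mul(-1, Rational(4669, 384))) = Add(-23216, Rational(-4669, 384)) = Rational(-8919613, 384)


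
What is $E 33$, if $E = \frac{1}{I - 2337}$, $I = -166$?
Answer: $- \frac{33}{2503} \approx -0.013184$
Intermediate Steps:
$E = - \frac{1}{2503}$ ($E = \frac{1}{-166 - 2337} = \frac{1}{-2503} = - \frac{1}{2503} \approx -0.00039952$)
$E 33 = \left(- \frac{1}{2503}\right) 33 = - \frac{33}{2503}$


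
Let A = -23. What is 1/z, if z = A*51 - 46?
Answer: -1/1219 ≈ -0.00082034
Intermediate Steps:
z = -1219 (z = -23*51 - 46 = -1173 - 46 = -1219)
1/z = 1/(-1219) = -1/1219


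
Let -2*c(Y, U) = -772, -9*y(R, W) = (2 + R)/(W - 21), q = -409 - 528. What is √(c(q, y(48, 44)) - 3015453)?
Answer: I*√3015067 ≈ 1736.4*I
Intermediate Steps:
q = -937
y(R, W) = -(2 + R)/(9*(-21 + W)) (y(R, W) = -(2 + R)/(9*(W - 21)) = -(2 + R)/(9*(-21 + W)))
c(Y, U) = 386 (c(Y, U) = -½*(-772) = 386)
√(c(q, y(48, 44)) - 3015453) = √(386 - 3015453) = √(-3015067) = I*√3015067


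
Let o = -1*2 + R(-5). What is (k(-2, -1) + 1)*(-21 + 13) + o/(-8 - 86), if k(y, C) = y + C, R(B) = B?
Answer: 1511/94 ≈ 16.074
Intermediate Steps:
k(y, C) = C + y
o = -7 (o = -1*2 - 5 = -2 - 5 = -7)
(k(-2, -1) + 1)*(-21 + 13) + o/(-8 - 86) = ((-1 - 2) + 1)*(-21 + 13) - 7/(-8 - 86) = (-3 + 1)*(-8) - 7/(-94) = -2*(-8) - 1/94*(-7) = 16 + 7/94 = 1511/94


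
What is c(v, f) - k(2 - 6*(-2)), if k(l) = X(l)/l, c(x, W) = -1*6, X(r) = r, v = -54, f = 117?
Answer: -7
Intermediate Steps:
c(x, W) = -6
k(l) = 1 (k(l) = l/l = 1)
c(v, f) - k(2 - 6*(-2)) = -6 - 1*1 = -6 - 1 = -7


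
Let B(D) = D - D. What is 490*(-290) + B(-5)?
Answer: -142100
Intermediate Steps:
B(D) = 0
490*(-290) + B(-5) = 490*(-290) + 0 = -142100 + 0 = -142100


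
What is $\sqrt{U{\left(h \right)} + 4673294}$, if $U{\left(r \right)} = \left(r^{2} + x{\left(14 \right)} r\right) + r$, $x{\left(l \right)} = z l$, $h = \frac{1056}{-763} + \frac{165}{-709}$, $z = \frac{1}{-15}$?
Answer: $\frac{4 \sqrt{2136903492264246070}}{2704835} \approx 2161.8$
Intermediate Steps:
$z = - \frac{1}{15} \approx -0.066667$
$h = - \frac{874599}{540967}$ ($h = 1056 \left(- \frac{1}{763}\right) + 165 \left(- \frac{1}{709}\right) = - \frac{1056}{763} - \frac{165}{709} = - \frac{874599}{540967} \approx -1.6167$)
$x{\left(l \right)} = - \frac{l}{15}$
$U{\left(r \right)} = r^{2} + \frac{r}{15}$ ($U{\left(r \right)} = \left(r^{2} + \left(- \frac{1}{15}\right) 14 r\right) + r = \left(r^{2} - \frac{14 r}{15}\right) + r = r^{2} + \frac{r}{15}$)
$\sqrt{U{\left(h \right)} + 4673294} = \sqrt{- \frac{874599 \left(\frac{1}{15} - \frac{874599}{540967}\right)}{540967} + 4673294} = \sqrt{\left(- \frac{874599}{540967}\right) \left(- \frac{12578018}{8114505}\right) + 4673294} = \sqrt{\frac{3666907321594}{1463226475445} + 4673294} = \sqrt{\frac{6838091175245587424}{1463226475445}} = \frac{4 \sqrt{2136903492264246070}}{2704835}$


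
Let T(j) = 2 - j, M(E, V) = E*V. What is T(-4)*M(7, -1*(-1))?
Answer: 42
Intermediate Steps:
T(-4)*M(7, -1*(-1)) = (2 - 1*(-4))*(7*(-1*(-1))) = (2 + 4)*(7*1) = 6*7 = 42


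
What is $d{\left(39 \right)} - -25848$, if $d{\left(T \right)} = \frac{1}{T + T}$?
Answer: $\frac{2016145}{78} \approx 25848.0$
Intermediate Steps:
$d{\left(T \right)} = \frac{1}{2 T}$
$d{\left(39 \right)} - -25848 = \frac{1}{2 \cdot 39} - -25848 = \frac{1}{2} \cdot \frac{1}{39} + 25848 = \frac{1}{78} + 25848 = \frac{2016145}{78}$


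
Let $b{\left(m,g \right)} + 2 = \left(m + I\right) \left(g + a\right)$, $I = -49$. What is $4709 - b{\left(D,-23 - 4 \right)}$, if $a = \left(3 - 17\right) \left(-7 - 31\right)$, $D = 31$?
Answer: $13801$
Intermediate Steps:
$a = 532$ ($a = \left(-14\right) \left(-38\right) = 532$)
$b{\left(m,g \right)} = -2 + \left(-49 + m\right) \left(532 + g\right)$ ($b{\left(m,g \right)} = -2 + \left(m - 49\right) \left(g + 532\right) = -2 + \left(-49 + m\right) \left(532 + g\right)$)
$4709 - b{\left(D,-23 - 4 \right)} = 4709 - \left(-26070 - 49 \left(-23 - 4\right) + 532 \cdot 31 + \left(-23 - 4\right) 31\right) = 4709 - \left(-26070 - 49 \left(-23 - 4\right) + 16492 + \left(-23 - 4\right) 31\right) = 4709 - \left(-26070 - -1323 + 16492 - 837\right) = 4709 - \left(-26070 + 1323 + 16492 - 837\right) = 4709 - -9092 = 4709 + 9092 = 13801$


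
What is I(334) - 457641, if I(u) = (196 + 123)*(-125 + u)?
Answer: -390970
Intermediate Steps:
I(u) = -39875 + 319*u (I(u) = 319*(-125 + u) = -39875 + 319*u)
I(334) - 457641 = (-39875 + 319*334) - 457641 = (-39875 + 106546) - 457641 = 66671 - 457641 = -390970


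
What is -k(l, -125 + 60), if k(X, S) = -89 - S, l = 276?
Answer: 24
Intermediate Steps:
-k(l, -125 + 60) = -(-89 - (-125 + 60)) = -(-89 - 1*(-65)) = -(-89 + 65) = -1*(-24) = 24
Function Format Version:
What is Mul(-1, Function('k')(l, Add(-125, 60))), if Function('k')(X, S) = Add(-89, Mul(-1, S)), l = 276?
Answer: 24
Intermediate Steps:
Mul(-1, Function('k')(l, Add(-125, 60))) = Mul(-1, Add(-89, Mul(-1, Add(-125, 60)))) = Mul(-1, Add(-89, Mul(-1, -65))) = Mul(-1, Add(-89, 65)) = Mul(-1, -24) = 24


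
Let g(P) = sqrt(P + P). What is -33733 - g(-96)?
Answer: -33733 - 8*I*sqrt(3) ≈ -33733.0 - 13.856*I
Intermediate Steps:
g(P) = sqrt(2)*sqrt(P) (g(P) = sqrt(2*P) = sqrt(2)*sqrt(P))
-33733 - g(-96) = -33733 - sqrt(2)*sqrt(-96) = -33733 - sqrt(2)*4*I*sqrt(6) = -33733 - 8*I*sqrt(3)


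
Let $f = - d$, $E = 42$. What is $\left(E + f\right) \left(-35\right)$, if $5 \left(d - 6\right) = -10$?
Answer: $-1330$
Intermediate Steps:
$d = 4$ ($d = 6 + \frac{1}{5} \left(-10\right) = 6 - 2 = 4$)
$f = -4$ ($f = \left(-1\right) 4 = -4$)
$\left(E + f\right) \left(-35\right) = \left(42 - 4\right) \left(-35\right) = 38 \left(-35\right) = -1330$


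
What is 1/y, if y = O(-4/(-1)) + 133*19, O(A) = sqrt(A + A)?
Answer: 2527/6385721 - 2*sqrt(2)/6385721 ≈ 0.00039528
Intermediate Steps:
O(A) = sqrt(2)*sqrt(A) (O(A) = sqrt(2*A) = sqrt(2)*sqrt(A))
y = 2527 + 2*sqrt(2) (y = sqrt(2)*sqrt(-4/(-1)) + 133*19 = sqrt(2)*sqrt(-4*(-1)) + 2527 = sqrt(2)*sqrt(4) + 2527 = sqrt(2)*2 + 2527 = 2*sqrt(2) + 2527 = 2527 + 2*sqrt(2) ≈ 2529.8)
1/y = 1/(2527 + 2*sqrt(2))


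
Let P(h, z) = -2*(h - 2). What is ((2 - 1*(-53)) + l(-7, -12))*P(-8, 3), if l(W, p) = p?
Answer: 860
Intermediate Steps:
P(h, z) = 4 - 2*h (P(h, z) = -2*(-2 + h) = 4 - 2*h)
((2 - 1*(-53)) + l(-7, -12))*P(-8, 3) = ((2 - 1*(-53)) - 12)*(4 - 2*(-8)) = ((2 + 53) - 12)*(4 + 16) = (55 - 12)*20 = 43*20 = 860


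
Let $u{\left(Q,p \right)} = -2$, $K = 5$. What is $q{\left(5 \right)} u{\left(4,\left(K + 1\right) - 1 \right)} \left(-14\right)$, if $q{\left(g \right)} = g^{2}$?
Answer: $700$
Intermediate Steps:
$q{\left(5 \right)} u{\left(4,\left(K + 1\right) - 1 \right)} \left(-14\right) = 5^{2} \left(-2\right) \left(-14\right) = 25 \left(-2\right) \left(-14\right) = \left(-50\right) \left(-14\right) = 700$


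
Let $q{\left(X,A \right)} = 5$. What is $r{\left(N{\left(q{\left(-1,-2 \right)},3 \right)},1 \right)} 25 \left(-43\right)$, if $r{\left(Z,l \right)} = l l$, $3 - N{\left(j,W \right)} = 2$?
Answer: $-1075$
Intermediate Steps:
$N{\left(j,W \right)} = 1$ ($N{\left(j,W \right)} = 3 - 2 = 1$)
$r{\left(Z,l \right)} = l^{2}$
$r{\left(N{\left(q{\left(-1,-2 \right)},3 \right)},1 \right)} 25 \left(-43\right) = 1^{2} \cdot 25 \left(-43\right) = 1 \cdot 25 \left(-43\right) = 25 \left(-43\right) = -1075$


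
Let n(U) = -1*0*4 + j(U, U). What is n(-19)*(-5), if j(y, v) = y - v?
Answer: 0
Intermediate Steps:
n(U) = 0 (n(U) = -1*0*4 + (U - U) = 0*4 + 0 = 0 + 0 = 0)
n(-19)*(-5) = 0*(-5) = 0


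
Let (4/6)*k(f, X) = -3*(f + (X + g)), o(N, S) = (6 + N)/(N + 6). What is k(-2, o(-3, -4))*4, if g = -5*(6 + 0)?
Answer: 558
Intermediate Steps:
g = -30 (g = -5*6 = -30)
o(N, S) = 1 (o(N, S) = (6 + N)/(6 + N) = 1)
k(f, X) = 135 - 9*X/2 - 9*f/2 (k(f, X) = 3*(-3*(f + (X - 30)))/2 = 3*(-3*(f + (-30 + X)))/2 = 3*(-3*(-30 + X + f))/2 = 3*(90 - 3*X - 3*f)/2 = 135 - 9*X/2 - 9*f/2)
k(-2, o(-3, -4))*4 = (135 - 9/2*1 - 9/2*(-2))*4 = (135 - 9/2 + 9)*4 = (279/2)*4 = 558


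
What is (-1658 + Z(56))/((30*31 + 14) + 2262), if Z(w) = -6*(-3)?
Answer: -820/1603 ≈ -0.51154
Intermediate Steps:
Z(w) = 18
(-1658 + Z(56))/((30*31 + 14) + 2262) = (-1658 + 18)/((30*31 + 14) + 2262) = -1640/((930 + 14) + 2262) = -1640/(944 + 2262) = -1640/3206 = -1640*1/3206 = -820/1603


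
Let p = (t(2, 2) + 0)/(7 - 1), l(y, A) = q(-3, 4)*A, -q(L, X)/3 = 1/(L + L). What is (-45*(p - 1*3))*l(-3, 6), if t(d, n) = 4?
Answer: 315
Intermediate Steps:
q(L, X) = -3/(2*L) (q(L, X) = -3/(L + L) = -3*1/(2*L) = -3/(2*L))
l(y, A) = A/2 (l(y, A) = (-3/2/(-3))*A = (-3/2*(-⅓))*A = A/2)
p = ⅔ (p = (4 + 0)/(7 - 1) = 4/6 = 4*(⅙) = ⅔ ≈ 0.66667)
(-45*(p - 1*3))*l(-3, 6) = (-45*(⅔ - 1*3))*((½)*6) = -45*(⅔ - 3)*3 = -45*(-7/3)*3 = 105*3 = 315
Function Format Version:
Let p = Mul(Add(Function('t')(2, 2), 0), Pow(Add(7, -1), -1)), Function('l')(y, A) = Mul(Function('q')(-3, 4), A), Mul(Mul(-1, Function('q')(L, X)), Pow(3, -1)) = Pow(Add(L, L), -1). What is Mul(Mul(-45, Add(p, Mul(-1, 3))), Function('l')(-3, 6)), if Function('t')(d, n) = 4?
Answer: 315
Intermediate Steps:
Function('q')(L, X) = Mul(Rational(-3, 2), Pow(L, -1)) (Function('q')(L, X) = Mul(-3, Pow(Add(L, L), -1)) = Mul(-3, Pow(Mul(2, L), -1)) = Mul(-3, Mul(Rational(1, 2), Pow(L, -1))) = Mul(Rational(-3, 2), Pow(L, -1)))
Function('l')(y, A) = Mul(Rational(1, 2), A) (Function('l')(y, A) = Mul(Mul(Rational(-3, 2), Pow(-3, -1)), A) = Mul(Mul(Rational(-3, 2), Rational(-1, 3)), A) = Mul(Rational(1, 2), A))
p = Rational(2, 3) (p = Mul(Add(4, 0), Pow(Add(7, -1), -1)) = Mul(4, Pow(6, -1)) = Mul(4, Rational(1, 6)) = Rational(2, 3) ≈ 0.66667)
Mul(Mul(-45, Add(p, Mul(-1, 3))), Function('l')(-3, 6)) = Mul(Mul(-45, Add(Rational(2, 3), Mul(-1, 3))), Mul(Rational(1, 2), 6)) = Mul(Mul(-45, Add(Rational(2, 3), -3)), 3) = Mul(Mul(-45, Rational(-7, 3)), 3) = Mul(105, 3) = 315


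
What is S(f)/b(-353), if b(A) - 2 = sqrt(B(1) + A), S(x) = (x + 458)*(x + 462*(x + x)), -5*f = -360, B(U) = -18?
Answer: 188256 - 94128*I*sqrt(371) ≈ 1.8826e+5 - 1.813e+6*I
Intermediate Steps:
f = 72 (f = -1/5*(-360) = 72)
S(x) = 925*x*(458 + x) (S(x) = (458 + x)*(x + 462*(2*x)) = (458 + x)*(x + 924*x) = (458 + x)*(925*x) = 925*x*(458 + x))
b(A) = 2 + sqrt(-18 + A)
S(f)/b(-353) = (925*72*(458 + 72))/(2 + sqrt(-18 - 353)) = (925*72*530)/(2 + sqrt(-371)) = 35298000/(2 + I*sqrt(371))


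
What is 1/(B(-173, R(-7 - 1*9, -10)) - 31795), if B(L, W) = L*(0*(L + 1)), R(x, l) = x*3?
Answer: -1/31795 ≈ -3.1451e-5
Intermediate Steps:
R(x, l) = 3*x
B(L, W) = 0 (B(L, W) = L*(0*(1 + L)) = L*0 = 0)
1/(B(-173, R(-7 - 1*9, -10)) - 31795) = 1/(0 - 31795) = 1/(-31795) = -1/31795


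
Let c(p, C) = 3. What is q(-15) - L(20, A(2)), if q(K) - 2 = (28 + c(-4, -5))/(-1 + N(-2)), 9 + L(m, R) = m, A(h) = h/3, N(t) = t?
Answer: -58/3 ≈ -19.333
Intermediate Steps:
A(h) = h/3 (A(h) = h*(1/3) = h/3)
L(m, R) = -9 + m
q(K) = -25/3 (q(K) = 2 + (28 + 3)/(-1 - 2) = 2 + 31/(-3) = 2 + 31*(-1/3) = 2 - 31/3 = -25/3)
q(-15) - L(20, A(2)) = -25/3 - (-9 + 20) = -25/3 - 1*11 = -25/3 - 11 = -58/3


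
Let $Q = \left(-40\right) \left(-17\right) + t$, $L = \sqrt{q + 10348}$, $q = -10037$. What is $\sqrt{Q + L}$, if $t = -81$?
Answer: $\sqrt{599 + \sqrt{311}} \approx 24.832$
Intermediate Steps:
$L = \sqrt{311}$ ($L = \sqrt{-10037 + 10348} = \sqrt{311} \approx 17.635$)
$Q = 599$ ($Q = \left(-40\right) \left(-17\right) - 81 = 680 - 81 = 599$)
$\sqrt{Q + L} = \sqrt{599 + \sqrt{311}}$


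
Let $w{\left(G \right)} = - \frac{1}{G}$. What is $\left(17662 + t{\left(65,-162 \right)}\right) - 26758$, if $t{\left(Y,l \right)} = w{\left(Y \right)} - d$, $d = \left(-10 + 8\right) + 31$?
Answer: $- \frac{593126}{65} \approx -9125.0$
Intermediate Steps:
$d = 29$ ($d = -2 + 31 = 29$)
$t{\left(Y,l \right)} = -29 - \frac{1}{Y}$ ($t{\left(Y,l \right)} = - \frac{1}{Y} - 29 = -29 - \frac{1}{Y}$)
$\left(17662 + t{\left(65,-162 \right)}\right) - 26758 = \left(17662 - \frac{1886}{65}\right) - 26758 = \frac{1146144}{65} - 26758 = - \frac{593126}{65}$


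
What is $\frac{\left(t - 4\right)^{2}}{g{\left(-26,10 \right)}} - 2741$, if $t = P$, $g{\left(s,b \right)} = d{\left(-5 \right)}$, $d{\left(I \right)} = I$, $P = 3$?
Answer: $- \frac{13706}{5} \approx -2741.2$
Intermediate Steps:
$g{\left(s,b \right)} = -5$
$t = 3$
$\frac{\left(t - 4\right)^{2}}{g{\left(-26,10 \right)}} - 2741 = \frac{\left(3 - 4\right)^{2}}{-5} - 2741 = \left(-1\right)^{2} \left(- \frac{1}{5}\right) - 2741 = 1 \left(- \frac{1}{5}\right) - 2741 = - \frac{1}{5} - 2741 = - \frac{13706}{5}$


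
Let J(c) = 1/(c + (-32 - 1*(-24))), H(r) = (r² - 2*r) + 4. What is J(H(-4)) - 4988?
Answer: -99759/20 ≈ -4988.0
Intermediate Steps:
H(r) = 4 + r² - 2*r
J(c) = 1/(-8 + c) (J(c) = 1/(c + (-32 + 24)) = 1/(c - 8) = 1/(-8 + c))
J(H(-4)) - 4988 = 1/(-8 + (4 + (-4)² - 2*(-4))) - 4988 = 1/(-8 + (4 + 16 + 8)) - 4988 = 1/(-8 + 28) - 4988 = 1/20 - 4988 = -99759/20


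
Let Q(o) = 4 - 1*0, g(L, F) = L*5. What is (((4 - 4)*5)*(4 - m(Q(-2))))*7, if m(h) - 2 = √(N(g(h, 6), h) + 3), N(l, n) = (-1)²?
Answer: 0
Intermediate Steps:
g(L, F) = 5*L
Q(o) = 4 (Q(o) = 4 + 0 = 4)
N(l, n) = 1
m(h) = 4 (m(h) = 2 + √(1 + 3) = 2 + √4 = 2 + 2 = 4)
(((4 - 4)*5)*(4 - m(Q(-2))))*7 = (((4 - 4)*5)*(4 - 1*4))*7 = ((0*5)*(4 - 4))*7 = (0*0)*7 = 0*7 = 0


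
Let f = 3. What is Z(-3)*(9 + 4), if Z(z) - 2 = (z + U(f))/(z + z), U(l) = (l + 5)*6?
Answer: -143/2 ≈ -71.500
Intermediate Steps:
U(l) = 30 + 6*l (U(l) = (5 + l)*6 = 30 + 6*l)
Z(z) = 2 + (48 + z)/(2*z) (Z(z) = 2 + (z + (30 + 6*3))/(z + z) = 2 + (z + (30 + 18))/((2*z)) = 2 + (z + 48)*(1/(2*z)) = 2 + (48 + z)*(1/(2*z)) = 2 + (48 + z)/(2*z))
Z(-3)*(9 + 4) = (5/2 + 24/(-3))*(9 + 4) = (5/2 + 24*(-1/3))*13 = (5/2 - 8)*13 = -11/2*13 = -143/2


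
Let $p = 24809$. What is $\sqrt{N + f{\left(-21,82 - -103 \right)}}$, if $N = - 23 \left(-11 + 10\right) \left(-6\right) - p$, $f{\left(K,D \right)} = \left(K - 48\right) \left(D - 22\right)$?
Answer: $i \sqrt{36194} \approx 190.25 i$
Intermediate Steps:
$f{\left(K,D \right)} = \left(-48 + K\right) \left(-22 + D\right)$
$N = -24947$ ($N = - 23 \left(-11 + 10\right) \left(-6\right) - 24809 = - 23 \left(\left(-1\right) \left(-6\right)\right) - 24809 = \left(-23\right) 6 - 24809 = -138 - 24809 = -24947$)
$\sqrt{N + f{\left(-21,82 - -103 \right)}} = \sqrt{-24947 + \left(1056 - 48 \left(82 - -103\right) - -462 + \left(82 - -103\right) \left(-21\right)\right)} = \sqrt{-24947 + \left(1056 - 48 \left(82 + 103\right) + 462 + \left(82 + 103\right) \left(-21\right)\right)} = \sqrt{-24947 + \left(1056 - 8880 + 462 + 185 \left(-21\right)\right)} = \sqrt{-24947 + \left(1056 - 8880 + 462 - 3885\right)} = \sqrt{-24947 - 11247} = \sqrt{-36194} = i \sqrt{36194}$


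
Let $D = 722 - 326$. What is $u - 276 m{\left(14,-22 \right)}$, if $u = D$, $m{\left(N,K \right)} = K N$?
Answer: $85404$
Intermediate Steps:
$D = 396$
$u = 396$
$u - 276 m{\left(14,-22 \right)} = 396 - 276 \left(\left(-22\right) 14\right) = 396 - -85008 = 396 + 85008 = 85404$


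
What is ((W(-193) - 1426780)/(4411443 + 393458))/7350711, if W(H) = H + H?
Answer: -475722/11773146211537 ≈ -4.0407e-8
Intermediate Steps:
W(H) = 2*H
((W(-193) - 1426780)/(4411443 + 393458))/7350711 = ((2*(-193) - 1426780)/(4411443 + 393458))/7350711 = ((-386 - 1426780)/4804901)*(1/7350711) = -1427166*1/4804901*(1/7350711) = -1427166/4804901*1/7350711 = -475722/11773146211537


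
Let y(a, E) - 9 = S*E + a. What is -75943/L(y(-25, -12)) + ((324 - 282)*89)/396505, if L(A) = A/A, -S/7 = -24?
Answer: -30111775477/396505 ≈ -75943.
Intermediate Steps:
S = 168 (S = -7*(-24) = 168)
y(a, E) = 9 + a + 168*E (y(a, E) = 9 + (168*E + a) = 9 + (a + 168*E) = 9 + a + 168*E)
L(A) = 1
-75943/L(y(-25, -12)) + ((324 - 282)*89)/396505 = -75943/1 + ((324 - 282)*89)/396505 = -75943*1 + (42*89)*(1/396505) = -75943 + 3738*(1/396505) = -75943 + 3738/396505 = -30111775477/396505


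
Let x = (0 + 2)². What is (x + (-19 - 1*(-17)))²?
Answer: 4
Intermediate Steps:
x = 4 (x = 2² = 4)
(x + (-19 - 1*(-17)))² = (4 + (-19 - 1*(-17)))² = (4 + (-19 + 17))² = (4 - 2)² = 2² = 4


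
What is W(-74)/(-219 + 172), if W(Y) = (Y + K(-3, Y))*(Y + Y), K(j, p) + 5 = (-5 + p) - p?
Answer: -12432/47 ≈ -264.51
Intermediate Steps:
K(j, p) = -10 (K(j, p) = -5 + ((-5 + p) - p) = -5 - 5 = -10)
W(Y) = 2*Y*(-10 + Y) (W(Y) = (Y - 10)*(Y + Y) = (-10 + Y)*(2*Y) = 2*Y*(-10 + Y))
W(-74)/(-219 + 172) = (2*(-74)*(-10 - 74))/(-219 + 172) = (2*(-74)*(-84))/(-47) = 12432*(-1/47) = -12432/47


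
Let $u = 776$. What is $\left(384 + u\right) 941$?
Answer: $1091560$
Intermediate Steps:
$\left(384 + u\right) 941 = \left(384 + 776\right) 941 = 1160 \cdot 941 = 1091560$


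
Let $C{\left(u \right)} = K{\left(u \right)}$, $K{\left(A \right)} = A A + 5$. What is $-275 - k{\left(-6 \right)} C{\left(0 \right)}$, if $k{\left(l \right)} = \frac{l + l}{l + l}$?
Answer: $-280$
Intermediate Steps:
$K{\left(A \right)} = 5 + A^{2}$ ($K{\left(A \right)} = A^{2} + 5 = 5 + A^{2}$)
$C{\left(u \right)} = 5 + u^{2}$
$k{\left(l \right)} = 1$ ($k{\left(l \right)} = \frac{2 l}{2 l} = 2 l \frac{1}{2 l} = 1$)
$-275 - k{\left(-6 \right)} C{\left(0 \right)} = -275 - 1 \left(5 + 0^{2}\right) = -275 - 1 \left(5 + 0\right) = -275 - 1 \cdot 5 = -275 - 5 = -280$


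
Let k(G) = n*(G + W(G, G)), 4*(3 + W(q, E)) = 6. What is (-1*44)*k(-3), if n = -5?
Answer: -990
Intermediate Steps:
W(q, E) = -3/2 (W(q, E) = -3 + (1/4)*6 = -3 + 3/2 = -3/2)
k(G) = 15/2 - 5*G (k(G) = -5*(G - 3/2) = -5*(-3/2 + G) = 15/2 - 5*G)
(-1*44)*k(-3) = (-1*44)*(15/2 - 5*(-3)) = -44*(15/2 + 15) = -44*45/2 = -990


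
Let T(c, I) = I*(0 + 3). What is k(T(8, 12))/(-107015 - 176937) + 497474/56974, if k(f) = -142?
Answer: 35316706889/4044470312 ≈ 8.7321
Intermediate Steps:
T(c, I) = 3*I (T(c, I) = I*3 = 3*I)
k(T(8, 12))/(-107015 - 176937) + 497474/56974 = -142/(-107015 - 176937) + 497474/56974 = -142/(-283952) + 497474*(1/56974) = -142*(-1/283952) + 248737/28487 = 71/141976 + 248737/28487 = 35316706889/4044470312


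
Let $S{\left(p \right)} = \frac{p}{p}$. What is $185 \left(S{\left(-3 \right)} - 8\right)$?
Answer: $-1295$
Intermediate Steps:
$S{\left(p \right)} = 1$
$185 \left(S{\left(-3 \right)} - 8\right) = 185 \left(1 - 8\right) = 185 \left(-7\right) = -1295$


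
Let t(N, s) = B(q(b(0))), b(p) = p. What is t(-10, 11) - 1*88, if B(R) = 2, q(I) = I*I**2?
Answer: -86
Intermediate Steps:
q(I) = I**3
t(N, s) = 2
t(-10, 11) - 1*88 = 2 - 1*88 = 2 - 88 = -86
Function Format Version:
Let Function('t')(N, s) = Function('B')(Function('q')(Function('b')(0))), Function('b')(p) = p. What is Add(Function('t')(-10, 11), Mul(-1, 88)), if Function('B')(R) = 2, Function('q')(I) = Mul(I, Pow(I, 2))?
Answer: -86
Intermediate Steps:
Function('q')(I) = Pow(I, 3)
Function('t')(N, s) = 2
Add(Function('t')(-10, 11), Mul(-1, 88)) = Add(2, Mul(-1, 88)) = Add(2, -88) = -86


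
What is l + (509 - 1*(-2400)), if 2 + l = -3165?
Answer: -258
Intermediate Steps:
l = -3167 (l = -2 - 3165 = -3167)
l + (509 - 1*(-2400)) = -3167 + (509 - 1*(-2400)) = -3167 + (509 + 2400) = -3167 + 2909 = -258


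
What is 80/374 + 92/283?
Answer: 28524/52921 ≈ 0.53899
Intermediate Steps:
80/374 + 92/283 = 80*(1/374) + 92*(1/283) = 40/187 + 92/283 = 28524/52921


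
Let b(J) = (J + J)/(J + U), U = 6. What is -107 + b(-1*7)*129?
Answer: 1699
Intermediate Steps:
b(J) = 2*J/(6 + J) (b(J) = (J + J)/(J + 6) = (2*J)/(6 + J) = 2*J/(6 + J))
-107 + b(-1*7)*129 = -107 + (2*(-1*7)/(6 - 1*7))*129 = -107 + (2*(-7)/(6 - 7))*129 = -107 + (2*(-7)/(-1))*129 = -107 + (2*(-7)*(-1))*129 = -107 + 14*129 = -107 + 1806 = 1699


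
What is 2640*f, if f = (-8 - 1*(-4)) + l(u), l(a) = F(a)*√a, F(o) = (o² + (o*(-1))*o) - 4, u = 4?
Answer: -31680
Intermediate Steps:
F(o) = -4 (F(o) = (o² + (-o)*o) - 4 = (o² - o²) - 4 = 0 - 4 = -4)
l(a) = -4*√a
f = -12 (f = (-8 - 1*(-4)) - 4*√4 = (-8 + 4) - 4*2 = -4 - 8 = -12)
2640*f = 2640*(-12) = -31680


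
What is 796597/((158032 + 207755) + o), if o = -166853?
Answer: 796597/198934 ≈ 4.0043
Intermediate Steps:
796597/((158032 + 207755) + o) = 796597/((158032 + 207755) - 166853) = 796597/(365787 - 166853) = 796597/198934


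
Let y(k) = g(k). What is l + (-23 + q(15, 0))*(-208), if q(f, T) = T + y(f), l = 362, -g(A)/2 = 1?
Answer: 5562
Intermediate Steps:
g(A) = -2 (g(A) = -2*1 = -2)
y(k) = -2
q(f, T) = -2 + T (q(f, T) = T - 2 = -2 + T)
l + (-23 + q(15, 0))*(-208) = 362 + (-23 + (-2 + 0))*(-208) = 362 + (-23 - 2)*(-208) = 362 - 25*(-208) = 362 + 5200 = 5562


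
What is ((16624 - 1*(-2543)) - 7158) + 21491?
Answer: 33500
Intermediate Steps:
((16624 - 1*(-2543)) - 7158) + 21491 = ((16624 + 2543) - 7158) + 21491 = (19167 - 7158) + 21491 = 12009 + 21491 = 33500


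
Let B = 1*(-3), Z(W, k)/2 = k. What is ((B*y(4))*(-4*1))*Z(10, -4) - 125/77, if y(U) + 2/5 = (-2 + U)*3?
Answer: -207601/385 ≈ -539.22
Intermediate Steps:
Z(W, k) = 2*k
B = -3
y(U) = -32/5 + 3*U (y(U) = -⅖ + (-2 + U)*3 = -⅖ + (-6 + 3*U) = -32/5 + 3*U)
((B*y(4))*(-4*1))*Z(10, -4) - 125/77 = ((-3*(-32/5 + 3*4))*(-4*1))*(2*(-4)) - 125/77 = (-3*(-32/5 + 12)*(-4))*(-8) - 125*1/77 = (-3*28/5*(-4))*(-8) - 125/77 = -84/5*(-4)*(-8) - 125/77 = (336/5)*(-8) - 125/77 = -2688/5 - 125/77 = -207601/385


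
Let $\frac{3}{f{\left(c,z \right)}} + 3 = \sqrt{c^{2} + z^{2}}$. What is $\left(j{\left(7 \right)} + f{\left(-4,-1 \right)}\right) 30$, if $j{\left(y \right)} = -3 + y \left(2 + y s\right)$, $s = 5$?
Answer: $\frac{30855}{4} + \frac{45 \sqrt{17}}{4} \approx 7760.1$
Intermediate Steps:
$f{\left(c,z \right)} = \frac{3}{-3 + \sqrt{c^{2} + z^{2}}}$
$j{\left(y \right)} = -3 + y \left(2 + 5 y\right)$ ($j{\left(y \right)} = -3 + y \left(2 + y 5\right) = -3 + y \left(2 + 5 y\right)$)
$\left(j{\left(7 \right)} + f{\left(-4,-1 \right)}\right) 30 = \left(\left(-3 + 2 \cdot 7 + 5 \cdot 7^{2}\right) + \frac{3}{-3 + \sqrt{\left(-4\right)^{2} + \left(-1\right)^{2}}}\right) 30 = \left(\left(-3 + 14 + 5 \cdot 49\right) + \frac{3}{-3 + \sqrt{16 + 1}}\right) 30 = \left(\left(-3 + 14 + 245\right) + \frac{3}{-3 + \sqrt{17}}\right) 30 = \left(256 + \frac{3}{-3 + \sqrt{17}}\right) 30 = 7680 + \frac{90}{-3 + \sqrt{17}}$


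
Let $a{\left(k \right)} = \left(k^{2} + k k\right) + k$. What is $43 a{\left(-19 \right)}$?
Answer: $30229$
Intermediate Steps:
$a{\left(k \right)} = k + 2 k^{2}$ ($a{\left(k \right)} = \left(k^{2} + k^{2}\right) + k = 2 k^{2} + k = k + 2 k^{2}$)
$43 a{\left(-19 \right)} = 43 \left(- 19 \left(1 + 2 \left(-19\right)\right)\right) = 43 \left(- 19 \left(1 - 38\right)\right) = 43 \left(\left(-19\right) \left(-37\right)\right) = 43 \cdot 703 = 30229$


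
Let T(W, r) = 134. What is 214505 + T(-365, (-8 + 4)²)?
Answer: 214639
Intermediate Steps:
214505 + T(-365, (-8 + 4)²) = 214505 + 134 = 214639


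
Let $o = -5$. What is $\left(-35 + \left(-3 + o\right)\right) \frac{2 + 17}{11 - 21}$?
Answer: $\frac{817}{10} \approx 81.7$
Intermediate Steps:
$\left(-35 + \left(-3 + o\right)\right) \frac{2 + 17}{11 - 21} = \left(-35 - 8\right) \frac{2 + 17}{11 - 21} = \left(-35 - 8\right) \frac{19}{-10} = - 43 \cdot 19 \left(- \frac{1}{10}\right) = \left(-43\right) \left(- \frac{19}{10}\right) = \frac{817}{10}$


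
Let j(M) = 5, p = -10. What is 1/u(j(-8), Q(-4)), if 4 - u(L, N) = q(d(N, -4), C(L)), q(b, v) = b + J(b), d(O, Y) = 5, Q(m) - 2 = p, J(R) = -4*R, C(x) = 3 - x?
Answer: 1/19 ≈ 0.052632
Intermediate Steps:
Q(m) = -8 (Q(m) = 2 - 10 = -8)
q(b, v) = -3*b (q(b, v) = b - 4*b = -3*b)
u(L, N) = 19 (u(L, N) = 4 - (-3)*5 = 4 - 1*(-15) = 4 + 15 = 19)
1/u(j(-8), Q(-4)) = 1/19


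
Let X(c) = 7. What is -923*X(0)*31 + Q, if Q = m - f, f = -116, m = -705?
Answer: -200880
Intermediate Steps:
Q = -589 (Q = -705 - 1*(-116) = -705 + 116 = -589)
-923*X(0)*31 + Q = -6461*31 - 589 = -923*217 - 589 = -200291 - 589 = -200880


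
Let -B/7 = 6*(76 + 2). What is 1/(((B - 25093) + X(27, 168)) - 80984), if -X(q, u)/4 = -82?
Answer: -1/109025 ≈ -9.1722e-6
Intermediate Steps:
X(q, u) = 328 (X(q, u) = -4*(-82) = 328)
B = -3276 (B = -42*(76 + 2) = -42*78 = -7*468 = -3276)
1/(((B - 25093) + X(27, 168)) - 80984) = 1/(((-3276 - 25093) + 328) - 80984) = 1/((-28369 + 328) - 80984) = 1/(-28041 - 80984) = 1/(-109025) = -1/109025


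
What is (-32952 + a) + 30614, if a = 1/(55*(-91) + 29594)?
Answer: -57489081/24589 ≈ -2338.0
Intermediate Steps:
a = 1/24589 (a = 1/(-5005 + 29594) = 1/24589 ≈ 4.0669e-5)
(-32952 + a) + 30614 = (-32952 + 1/24589) + 30614 = -810256727/24589 + 30614 = -57489081/24589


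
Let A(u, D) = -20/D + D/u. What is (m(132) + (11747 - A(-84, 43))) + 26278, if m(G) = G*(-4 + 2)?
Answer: 136396261/3612 ≈ 37762.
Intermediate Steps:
m(G) = -2*G (m(G) = G*(-2) = -2*G)
(m(132) + (11747 - A(-84, 43))) + 26278 = (-2*132 + (11747 - (-20/43 + 43/(-84)))) + 26278 = (-264 + (11747 - (-20*1/43 + 43*(-1/84)))) + 26278 = (-264 + (11747 - (-20/43 - 43/84))) + 26278 = (-264 + (11747 - 1*(-3529/3612))) + 26278 = (-264 + (11747 + 3529/3612)) + 26278 = (-264 + 42433693/3612) + 26278 = 41480125/3612 + 26278 = 136396261/3612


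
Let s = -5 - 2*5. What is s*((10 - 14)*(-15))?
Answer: -900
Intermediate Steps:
s = -15 (s = -5 - 10 = -15)
s*((10 - 14)*(-15)) = -15*(10 - 14)*(-15) = -(-60)*(-15) = -15*60 = -900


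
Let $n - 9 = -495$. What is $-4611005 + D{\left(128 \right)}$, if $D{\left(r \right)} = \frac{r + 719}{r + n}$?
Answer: $- \frac{1650740637}{358} \approx -4.611 \cdot 10^{6}$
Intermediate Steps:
$n = -486$ ($n = 9 - 495 = -486$)
$D{\left(r \right)} = \frac{719 + r}{-486 + r}$ ($D{\left(r \right)} = \frac{r + 719}{r - 486} = \frac{719 + r}{-486 + r}$)
$-4611005 + D{\left(128 \right)} = -4611005 + \frac{719 + 128}{-486 + 128} = -4611005 + \frac{1}{-358} \cdot 847 = -4611005 - \frac{847}{358} = - \frac{1650740637}{358}$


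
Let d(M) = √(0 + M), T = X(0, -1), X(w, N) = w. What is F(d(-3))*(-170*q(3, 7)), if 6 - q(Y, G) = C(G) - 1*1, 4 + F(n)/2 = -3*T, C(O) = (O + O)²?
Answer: -257040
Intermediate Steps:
T = 0
C(O) = 4*O² (C(O) = (2*O)² = 4*O²)
d(M) = √M
F(n) = -8 (F(n) = -8 + 2*(-3*0) = -8 + 2*0 = -8 + 0 = -8)
q(Y, G) = 7 - 4*G² (q(Y, G) = 6 - (4*G² - 1*1) = 6 - (4*G² - 1) = 6 - (-1 + 4*G²) = 6 + (1 - 4*G²) = 7 - 4*G²)
F(d(-3))*(-170*q(3, 7)) = -(-1360)*(7 - 4*7²) = -(-1360)*(7 - 4*49) = -(-1360)*(7 - 196) = -(-1360)*(-189) = -8*32130 = -257040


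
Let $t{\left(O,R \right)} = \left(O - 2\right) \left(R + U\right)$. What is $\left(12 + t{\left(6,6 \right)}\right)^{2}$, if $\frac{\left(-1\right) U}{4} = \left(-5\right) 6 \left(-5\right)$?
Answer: $5588496$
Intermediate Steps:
$U = -600$ ($U = - 4 \left(-5\right) 6 \left(-5\right) = - 4 \left(\left(-30\right) \left(-5\right)\right) = \left(-4\right) 150 = -600$)
$t{\left(O,R \right)} = \left(-600 + R\right) \left(-2 + O\right)$ ($t{\left(O,R \right)} = \left(O - 2\right) \left(R - 600\right) = \left(-2 + O\right) \left(-600 + R\right) = \left(-600 + R\right) \left(-2 + O\right)$)
$\left(12 + t{\left(6,6 \right)}\right)^{2} = \left(12 + \left(1200 - 3600 - 12 + 6 \cdot 6\right)\right)^{2} = \left(12 + \left(1200 - 3600 - 12 + 36\right)\right)^{2} = \left(12 - 2376\right)^{2} = \left(-2364\right)^{2} = 5588496$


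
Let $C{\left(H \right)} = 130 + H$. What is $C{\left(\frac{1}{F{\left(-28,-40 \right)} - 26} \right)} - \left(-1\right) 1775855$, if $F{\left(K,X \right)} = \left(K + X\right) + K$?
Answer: $\frac{216670169}{122} \approx 1.776 \cdot 10^{6}$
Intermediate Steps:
$F{\left(K,X \right)} = X + 2 K$
$C{\left(\frac{1}{F{\left(-28,-40 \right)} - 26} \right)} - \left(-1\right) 1775855 = \left(130 + \frac{1}{\left(-40 + 2 \left(-28\right)\right) - 26}\right) - \left(-1\right) 1775855 = \left(130 + \frac{1}{\left(-40 - 56\right) - 26}\right) - -1775855 = \left(130 + \frac{1}{-96 - 26}\right) + 1775855 = \left(130 + \frac{1}{-122}\right) + 1775855 = \left(130 - \frac{1}{122}\right) + 1775855 = \frac{15859}{122} + 1775855 = \frac{216670169}{122}$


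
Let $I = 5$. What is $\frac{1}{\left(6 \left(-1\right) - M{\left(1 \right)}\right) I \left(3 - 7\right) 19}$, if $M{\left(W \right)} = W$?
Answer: $\frac{1}{2660} \approx 0.00037594$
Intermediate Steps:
$\frac{1}{\left(6 \left(-1\right) - M{\left(1 \right)}\right) I \left(3 - 7\right) 19} = \frac{1}{\left(6 \left(-1\right) - 1\right) 5 \left(3 - 7\right) 19} = \frac{1}{\left(-6 - 1\right) 5 \left(3 - 7\right) 19} = \frac{1}{- 7 \cdot 5 \left(-4\right) 19} = \frac{1}{\left(-7\right) \left(-20\right) 19} = \frac{1}{140 \cdot 19} = \frac{1}{2660}$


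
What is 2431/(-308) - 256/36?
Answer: -3781/252 ≈ -15.004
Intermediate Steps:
2431/(-308) - 256/36 = 2431*(-1/308) - 256*1/36 = -221/28 - 64/9 = -3781/252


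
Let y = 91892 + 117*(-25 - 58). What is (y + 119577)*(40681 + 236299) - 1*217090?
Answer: 55882713750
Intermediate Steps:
y = 82181 (y = 91892 + 117*(-83) = 91892 - 9711 = 82181)
(y + 119577)*(40681 + 236299) - 1*217090 = (82181 + 119577)*(40681 + 236299) - 1*217090 = 201758*276980 - 217090 = 55882930840 - 217090 = 55882713750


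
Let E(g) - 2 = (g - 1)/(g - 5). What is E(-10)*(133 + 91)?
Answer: 9184/15 ≈ 612.27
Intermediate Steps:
E(g) = 2 + (-1 + g)/(-5 + g) (E(g) = 2 + (g - 1)/(g - 5) = 2 + (-1 + g)/(-5 + g))
E(-10)*(133 + 91) = ((-11 + 3*(-10))/(-5 - 10))*(133 + 91) = ((-11 - 30)/(-15))*224 = -1/15*(-41)*224 = (41/15)*224 = 9184/15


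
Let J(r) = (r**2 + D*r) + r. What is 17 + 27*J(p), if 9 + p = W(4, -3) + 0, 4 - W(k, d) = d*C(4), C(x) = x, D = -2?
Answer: 1151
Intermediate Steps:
W(k, d) = 4 - 4*d (W(k, d) = 4 - d*4 = 4 - 4*d)
p = 7 (p = -9 + ((4 - 4*(-3)) + 0) = -9 + ((4 + 12) + 0) = -9 + (16 + 0) = -9 + 16 = 7)
J(r) = r**2 - r (J(r) = (r**2 - 2*r) + r = r**2 - r)
17 + 27*J(p) = 17 + 27*(7*(-1 + 7)) = 17 + 27*(7*6) = 17 + 27*42 = 17 + 1134 = 1151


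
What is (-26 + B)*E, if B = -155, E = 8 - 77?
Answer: 12489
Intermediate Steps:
E = -69
(-26 + B)*E = (-26 - 155)*(-69) = -181*(-69) = 12489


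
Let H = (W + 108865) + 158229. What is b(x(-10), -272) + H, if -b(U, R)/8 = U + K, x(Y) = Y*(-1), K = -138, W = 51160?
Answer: 319278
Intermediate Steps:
x(Y) = -Y
H = 318254 (H = (51160 + 108865) + 158229 = 160025 + 158229 = 318254)
b(U, R) = 1104 - 8*U (b(U, R) = -8*(U - 138) = -8*(-138 + U) = 1104 - 8*U)
b(x(-10), -272) + H = (1104 - (-8)*(-10)) + 318254 = (1104 - 8*10) + 318254 = (1104 - 80) + 318254 = 1024 + 318254 = 319278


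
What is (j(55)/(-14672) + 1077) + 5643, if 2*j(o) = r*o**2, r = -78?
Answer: 98713815/14672 ≈ 6728.0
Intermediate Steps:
j(o) = -39*o**2 (j(o) = (-78*o**2)/2 = -39*o**2)
(j(55)/(-14672) + 1077) + 5643 = (-39*55**2/(-14672) + 1077) + 5643 = (-39*3025*(-1/14672) + 1077) + 5643 = (-117975*(-1/14672) + 1077) + 5643 = (117975/14672 + 1077) + 5643 = 15919719/14672 + 5643 = 98713815/14672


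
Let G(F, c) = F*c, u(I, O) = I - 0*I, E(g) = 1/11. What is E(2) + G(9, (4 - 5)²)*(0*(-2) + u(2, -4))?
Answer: 199/11 ≈ 18.091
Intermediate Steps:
E(g) = 1/11
u(I, O) = I (u(I, O) = I - 1*0 = I + 0 = I)
E(2) + G(9, (4 - 5)²)*(0*(-2) + u(2, -4)) = 1/11 + (9*(4 - 5)²)*(0*(-2) + 2) = 1/11 + (9*(-1)²)*(0 + 2) = 1/11 + (9*1)*2 = 1/11 + 9*2 = 1/11 + 18 = 199/11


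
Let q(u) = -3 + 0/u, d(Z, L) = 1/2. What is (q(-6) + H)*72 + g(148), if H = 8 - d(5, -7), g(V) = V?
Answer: 472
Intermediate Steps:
d(Z, L) = ½
q(u) = -3 (q(u) = -3 + 0 = -3)
H = 15/2 (H = 8 - 1*½ = 8 - ½ = 15/2 ≈ 7.5000)
(q(-6) + H)*72 + g(148) = (-3 + 15/2)*72 + 148 = (9/2)*72 + 148 = 324 + 148 = 472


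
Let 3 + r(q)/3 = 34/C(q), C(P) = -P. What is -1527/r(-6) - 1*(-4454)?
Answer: 34105/8 ≈ 4263.1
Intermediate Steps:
r(q) = -9 - 102/q (r(q) = -9 + 3*(34/((-q))) = -9 + 3*(34*(-1/q)) = -9 + 3*(-34/q) = -9 - 102/q)
-1527/r(-6) - 1*(-4454) = -1527/(-9 - 102/(-6)) - 1*(-4454) = -1527/(-9 - 102*(-⅙)) + 4454 = -1527/(-9 + 17) + 4454 = -1527/8 + 4454 = 34105/8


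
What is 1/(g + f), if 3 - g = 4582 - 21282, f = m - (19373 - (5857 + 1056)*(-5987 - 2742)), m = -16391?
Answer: -1/60362638 ≈ -1.6567e-8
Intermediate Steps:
f = -60379341 (f = -16391 - (19373 - (5857 + 1056)*(-5987 - 2742)) = -16391 - (19373 - 6913*(-8729)) = -16391 - (19373 - 1*(-60343577)) = -16391 - (19373 + 60343577) = -16391 - 1*60362950 = -16391 - 60362950 = -60379341)
g = 16703 (g = 3 - (4582 - 21282) = 3 - 1*(-16700) = 3 + 16700 = 16703)
1/(g + f) = 1/(16703 - 60379341) = 1/(-60362638) = -1/60362638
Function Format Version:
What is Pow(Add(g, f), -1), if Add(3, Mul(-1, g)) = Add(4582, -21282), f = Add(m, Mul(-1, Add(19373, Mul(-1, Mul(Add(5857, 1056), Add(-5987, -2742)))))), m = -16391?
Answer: Rational(-1, 60362638) ≈ -1.6567e-8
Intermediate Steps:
f = -60379341 (f = Add(-16391, Mul(-1, Add(19373, Mul(-1, Mul(Add(5857, 1056), Add(-5987, -2742)))))) = Add(-16391, Mul(-1, Add(19373, Mul(-1, Mul(6913, -8729))))) = Add(-16391, Mul(-1, Add(19373, Mul(-1, -60343577)))) = Add(-16391, Mul(-1, Add(19373, 60343577))) = Add(-16391, Mul(-1, 60362950)) = Add(-16391, -60362950) = -60379341)
g = 16703 (g = Add(3, Mul(-1, Add(4582, -21282))) = Add(3, Mul(-1, -16700)) = Add(3, 16700) = 16703)
Pow(Add(g, f), -1) = Pow(Add(16703, -60379341), -1) = Pow(-60362638, -1) = Rational(-1, 60362638)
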